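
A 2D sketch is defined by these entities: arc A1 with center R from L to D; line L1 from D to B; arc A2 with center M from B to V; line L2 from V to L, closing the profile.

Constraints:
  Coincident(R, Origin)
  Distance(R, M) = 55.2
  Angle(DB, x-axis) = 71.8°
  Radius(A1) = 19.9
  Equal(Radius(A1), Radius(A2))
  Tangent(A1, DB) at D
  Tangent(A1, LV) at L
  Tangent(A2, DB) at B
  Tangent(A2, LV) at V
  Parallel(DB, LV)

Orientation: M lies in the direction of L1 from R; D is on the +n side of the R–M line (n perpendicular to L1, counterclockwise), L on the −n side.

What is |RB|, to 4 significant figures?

58.68

Tangency of A1 to both parallel lines with radius 19.9 puts D and L at R ± 19.9·n: D = (-18.90, 6.215), L = (18.90, -6.215). Equal radii place B and V the same way about M: B = M + 19.9·n = (-1.664, 58.65), V = M − 19.9·n = (36.15, 46.22). Then |RB| = |B − R| = 58.68.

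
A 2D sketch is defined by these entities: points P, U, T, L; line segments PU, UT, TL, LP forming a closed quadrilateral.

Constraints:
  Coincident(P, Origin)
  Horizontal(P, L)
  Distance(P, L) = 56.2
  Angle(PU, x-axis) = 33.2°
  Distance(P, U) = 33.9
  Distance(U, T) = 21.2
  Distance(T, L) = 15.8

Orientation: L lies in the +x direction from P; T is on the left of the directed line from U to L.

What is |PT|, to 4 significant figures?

51.08

Checks: |UT| = 21.20 ✓; |TL| = 15.80 ✓.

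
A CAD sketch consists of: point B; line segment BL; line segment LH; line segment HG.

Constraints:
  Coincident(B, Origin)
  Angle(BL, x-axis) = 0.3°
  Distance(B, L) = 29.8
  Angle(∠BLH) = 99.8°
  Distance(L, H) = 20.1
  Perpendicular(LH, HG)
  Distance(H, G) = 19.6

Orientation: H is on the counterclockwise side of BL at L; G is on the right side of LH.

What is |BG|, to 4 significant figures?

55.06

B is at the origin; BL runs at 0.3° with length 29.8, so L = 29.8·(cos 0.3°, sin 0.3°) = (29.80, 0.1560). ∠BLH = 99.8°, so LH runs at 0.3° + (180° − 99.8°) = 80.50° from the x-axis; with |LH| = 20.1, H = L + 20.1·(cos 80.50°, sin 80.50°) = (33.12, 19.98). The perpendicularity gives HG at right angles to LH; with |HG| = 19.6 on the right of LH, G = H + 19.6·(0.9863, -0.1650) = (52.45, 16.75). Then |BG| = |G − B| = 55.06.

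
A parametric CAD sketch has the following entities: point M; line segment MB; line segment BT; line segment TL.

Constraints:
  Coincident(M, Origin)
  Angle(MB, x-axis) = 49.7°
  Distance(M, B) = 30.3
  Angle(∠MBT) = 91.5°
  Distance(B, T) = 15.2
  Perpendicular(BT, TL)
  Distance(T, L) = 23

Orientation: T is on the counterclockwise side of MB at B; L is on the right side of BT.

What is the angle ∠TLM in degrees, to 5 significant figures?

16.705°

M is at the origin; MB runs at 49.7° with length 30.3, so B = 30.3·(cos 49.7°, sin 49.7°) = (19.598, 23.109). ∠MBT = 91.5°, so BT runs at 49.7° + (180° − 91.5°) = 138.20° from the x-axis; with |BT| = 15.2, T = B + 15.2·(cos 138.20°, sin 138.20°) = (8.2665, 33.240). The perpendicularity gives TL at right angles to BT; with |TL| = 23.0 on the right of BT, L = T + 23.0·(0.66653, 0.74548) = (23.597, 50.386). Then cos ∠TLM = LT·LM / (|LT||LM|), giving 16.705°.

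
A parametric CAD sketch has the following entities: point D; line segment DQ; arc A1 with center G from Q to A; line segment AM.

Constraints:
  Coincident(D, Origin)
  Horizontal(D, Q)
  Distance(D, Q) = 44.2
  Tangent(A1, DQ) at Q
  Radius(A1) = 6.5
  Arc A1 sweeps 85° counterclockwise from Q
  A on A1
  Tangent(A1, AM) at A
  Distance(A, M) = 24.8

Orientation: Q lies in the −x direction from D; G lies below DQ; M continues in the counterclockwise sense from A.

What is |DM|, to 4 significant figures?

61.08

D is at the origin; DQ is horizontal with |DQ| = 44.2 and Q on the −x side, so Q = (-44.20, 0.000). The tangent condition forces GQ to be normal to DQ, so G = Q + (0, -6.5) = (-44.20, -6.500). On A1, Q sits at bearing 90° from G; an 85° counterclockwise sweep puts A at bearing 175°, so A = G + 6.5·(cos 175°, sin 175°) = (-50.68, -5.933). The tangent condition forces GA to be normal to AM, so AM runs along (−sin 175°, cos 175°); with |AM| = 24.8, M = (-52.84, -30.64). Then |DM| = |M − D| = 61.08.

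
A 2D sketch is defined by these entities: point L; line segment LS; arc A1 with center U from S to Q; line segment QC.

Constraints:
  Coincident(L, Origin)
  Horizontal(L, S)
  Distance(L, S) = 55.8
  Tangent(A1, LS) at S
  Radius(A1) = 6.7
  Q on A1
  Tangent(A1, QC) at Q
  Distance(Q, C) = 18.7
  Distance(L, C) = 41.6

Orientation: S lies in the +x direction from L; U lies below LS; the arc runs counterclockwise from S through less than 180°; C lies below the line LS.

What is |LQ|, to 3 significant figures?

50.9

Checks: L = (0.00, 0.00) ✓; |UQ| = 6.700 ✓; ∠(UQ, QC) = 90.00° ✓; |QC| = 18.70 ✓; |LC| = 41.60 ✓.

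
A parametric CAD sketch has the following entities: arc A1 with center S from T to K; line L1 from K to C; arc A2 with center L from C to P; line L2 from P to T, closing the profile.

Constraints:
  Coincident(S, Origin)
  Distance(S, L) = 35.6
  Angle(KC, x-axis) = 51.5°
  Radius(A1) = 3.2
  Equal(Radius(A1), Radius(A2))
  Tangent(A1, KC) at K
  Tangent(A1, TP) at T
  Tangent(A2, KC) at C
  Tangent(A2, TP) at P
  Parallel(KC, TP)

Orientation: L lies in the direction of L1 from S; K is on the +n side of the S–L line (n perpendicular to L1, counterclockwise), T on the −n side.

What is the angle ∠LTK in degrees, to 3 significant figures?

84.9°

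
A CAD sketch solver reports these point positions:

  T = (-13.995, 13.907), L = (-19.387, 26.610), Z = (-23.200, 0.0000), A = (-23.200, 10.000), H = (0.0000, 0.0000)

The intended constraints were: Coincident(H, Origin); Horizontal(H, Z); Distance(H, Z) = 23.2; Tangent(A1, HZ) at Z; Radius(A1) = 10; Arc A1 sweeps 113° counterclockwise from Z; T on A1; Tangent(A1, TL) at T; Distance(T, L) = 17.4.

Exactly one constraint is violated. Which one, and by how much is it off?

Distance(T, L) = 17.4 — off by 3.60.

H = (0.00, 0.00) ✓; H.y = 0.00, Z.y = 0.00 ✓; |HZ| = 23.20 ✓; ∠(AZ, ZH) = 90.00° ✓; |AZ| = 10.00 ✓; bearing(A→T) − bearing(A→Z) = 113.0° ✓; |AT| = 10.00 ✓; ∠(AT, TL) = 90.00° ✓; |TL| = 13.80 ✗.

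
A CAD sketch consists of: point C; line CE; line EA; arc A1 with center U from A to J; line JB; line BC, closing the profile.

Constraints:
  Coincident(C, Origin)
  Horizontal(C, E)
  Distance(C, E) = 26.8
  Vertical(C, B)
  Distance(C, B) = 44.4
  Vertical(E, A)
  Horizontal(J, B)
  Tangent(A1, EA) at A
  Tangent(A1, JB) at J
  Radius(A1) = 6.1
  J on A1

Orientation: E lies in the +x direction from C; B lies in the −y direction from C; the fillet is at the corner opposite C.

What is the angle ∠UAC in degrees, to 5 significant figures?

55.018°

The virtual corner opposite C is at (26.800, -44.400). Since A1 is tangent to EA there, UA ⟂ EA and A1 meets JB tangentially, so UJ is at right angles to JB, with radius 6.1, so the center U sits 6.1 in from both sides at U = (20.700, -38.300). That places the tangent points at A = (26.800, -38.300) on EA and J = (20.700, -44.400) on JB. Then cos ∠UAC = AU·AC / (|AU||AC|), giving 55.018°.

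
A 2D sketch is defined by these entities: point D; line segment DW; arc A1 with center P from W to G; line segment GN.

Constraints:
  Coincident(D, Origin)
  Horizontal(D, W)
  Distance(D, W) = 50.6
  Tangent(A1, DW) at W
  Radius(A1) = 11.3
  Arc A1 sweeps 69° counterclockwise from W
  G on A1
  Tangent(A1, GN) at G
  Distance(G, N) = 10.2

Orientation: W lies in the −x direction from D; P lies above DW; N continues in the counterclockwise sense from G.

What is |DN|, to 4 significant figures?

40.07

On A1, W sits at bearing -90° from P; a 69° counterclockwise sweep puts G at bearing -21°, so G = P + 11.3·(cos -21°, sin -21°) = (-40.05, 7.250). Since A1 is tangent to GN there, PG ⟂ GN, so GN runs along (−sin -21°, cos -21°); with |GN| = 10.2, N = (-36.40, 16.77). Then |DN| = |N − D| = 40.07.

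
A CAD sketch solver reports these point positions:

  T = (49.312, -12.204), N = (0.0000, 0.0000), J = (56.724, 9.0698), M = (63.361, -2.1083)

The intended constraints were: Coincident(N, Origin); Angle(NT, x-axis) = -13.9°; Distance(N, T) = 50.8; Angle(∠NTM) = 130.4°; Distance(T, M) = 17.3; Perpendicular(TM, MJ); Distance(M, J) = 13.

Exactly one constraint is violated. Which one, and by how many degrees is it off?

Perpendicular(TM, MJ) — off by 5.00°.

N = (0.00, 0.00) ✓; NT at -13.90° ✓; |NT| = 50.80 ✓; ∠NTM = 130.4° ✓; |TM| = 17.30 ✓; ∠(TM, MJ) = 85.00° ✗; |MJ| = 13.00 ✓.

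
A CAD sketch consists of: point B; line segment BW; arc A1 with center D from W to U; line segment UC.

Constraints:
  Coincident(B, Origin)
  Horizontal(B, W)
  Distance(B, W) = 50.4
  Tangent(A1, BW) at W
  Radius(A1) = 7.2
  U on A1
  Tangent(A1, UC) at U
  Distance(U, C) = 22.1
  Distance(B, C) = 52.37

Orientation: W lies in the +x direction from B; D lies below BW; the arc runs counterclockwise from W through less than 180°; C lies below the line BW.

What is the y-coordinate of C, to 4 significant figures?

-29.35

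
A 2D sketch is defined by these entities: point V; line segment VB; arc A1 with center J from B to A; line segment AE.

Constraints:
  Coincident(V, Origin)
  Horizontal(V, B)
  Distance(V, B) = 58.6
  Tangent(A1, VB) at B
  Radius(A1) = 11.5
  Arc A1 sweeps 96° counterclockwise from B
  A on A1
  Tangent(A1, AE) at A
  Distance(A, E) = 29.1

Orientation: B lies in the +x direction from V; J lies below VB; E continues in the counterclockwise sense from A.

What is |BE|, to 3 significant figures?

42.5

On A1, B sits at bearing 90° from J; a 96° counterclockwise sweep puts A at bearing 186°, so A = J + 11.5·(cos 186°, sin 186°) = (47.2, -12.7). The tangent condition forces JA to be normal to AE, so AE runs along (−sin 186°, cos 186°); with |AE| = 29.1, E = (50.2, -41.6). Then |BE| = |E − B| = 42.5.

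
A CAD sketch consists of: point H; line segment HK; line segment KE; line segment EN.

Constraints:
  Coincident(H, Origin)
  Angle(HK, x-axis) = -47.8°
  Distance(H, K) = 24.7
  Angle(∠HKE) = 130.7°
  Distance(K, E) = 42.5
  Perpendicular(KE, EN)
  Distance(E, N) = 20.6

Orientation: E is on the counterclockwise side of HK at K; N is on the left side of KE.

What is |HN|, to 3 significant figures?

58.6

H is at the origin; HK runs at -47.8° with length 24.7, so K = 24.7·(cos -47.8°, sin -47.8°) = (16.6, -18.3). ∠HKE = 130.7°, so KE runs at -47.8° + (180° − 130.7°) = 1.50° from the x-axis; with |KE| = 42.5, E = K + 42.5·(cos 1.50°, sin 1.50°) = (59.1, -17.2). The perpendicularity gives EN at right angles to KE; with |EN| = 20.6 on the left of KE, N = E + 20.6·(-0.0262, 1.00) = (58.5, 3.41). Then |HN| = |N − H| = 58.6.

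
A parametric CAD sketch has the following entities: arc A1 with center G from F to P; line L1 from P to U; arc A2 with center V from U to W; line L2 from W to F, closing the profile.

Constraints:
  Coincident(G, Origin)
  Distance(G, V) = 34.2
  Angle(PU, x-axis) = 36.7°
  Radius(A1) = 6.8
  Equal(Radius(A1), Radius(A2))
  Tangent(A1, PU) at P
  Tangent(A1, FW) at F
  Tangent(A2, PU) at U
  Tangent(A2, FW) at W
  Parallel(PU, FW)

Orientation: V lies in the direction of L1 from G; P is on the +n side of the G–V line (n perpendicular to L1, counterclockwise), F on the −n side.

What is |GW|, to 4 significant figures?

34.87

The slot axis is L1's direction at 36.7°, so u = (cos 36.7°, sin 36.7°) = (0.8018, 0.5976) and n = (−sin 36.7°, cos 36.7°) = (-0.5976, 0.8018). G is at the origin and V lies 34.2 along u from G, so V = 34.2·u = (27.42, 20.44). Tangency of A1 to both parallel lines with radius 6.8 puts P and F at G ± 6.8·n: P = (-4.064, 5.452), F = (4.064, -5.452). Equal radii place U and W the same way about V: U = V + 6.8·n = (23.36, 25.89), W = V − 6.8·n = (31.48, 14.99). Then |GW| = |W − G| = 34.87.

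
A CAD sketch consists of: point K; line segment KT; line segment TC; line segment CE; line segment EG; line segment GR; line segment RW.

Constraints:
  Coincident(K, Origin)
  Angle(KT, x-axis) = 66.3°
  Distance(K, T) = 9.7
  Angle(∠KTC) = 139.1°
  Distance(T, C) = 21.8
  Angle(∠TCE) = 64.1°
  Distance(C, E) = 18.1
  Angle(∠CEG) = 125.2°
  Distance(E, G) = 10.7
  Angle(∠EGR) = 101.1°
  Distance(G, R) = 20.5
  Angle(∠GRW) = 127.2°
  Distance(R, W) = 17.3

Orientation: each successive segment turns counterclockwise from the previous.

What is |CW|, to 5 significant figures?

22.738

K is at the origin; KT runs at 66.3° with length 9.7, so T = (3.8989, 8.8819). ∠KTC = 139.1° gives TC at 107.20° from the x-axis; with |TC| = 21.8, C = (-2.5475, 29.707). ∠TCE = 64.1° gives CE at -136.90° from the x-axis; with |CE| = 18.1, E = (-15.763, 17.340). ∠CEG = 125.2° gives EG at -82.100° from the x-axis; with |EG| = 10.7, G = (-14.293, 6.7413). ∠EGR = 101.1° gives GR at -3.2000° from the x-axis; with |GR| = 20.5, R = (6.1752, 5.5969). ∠GRW = 127.2° gives RW at 49.600° from the x-axis; with |RW| = 17.3, W = (17.388, 18.772). Then |CW| = |W − C| = 22.738.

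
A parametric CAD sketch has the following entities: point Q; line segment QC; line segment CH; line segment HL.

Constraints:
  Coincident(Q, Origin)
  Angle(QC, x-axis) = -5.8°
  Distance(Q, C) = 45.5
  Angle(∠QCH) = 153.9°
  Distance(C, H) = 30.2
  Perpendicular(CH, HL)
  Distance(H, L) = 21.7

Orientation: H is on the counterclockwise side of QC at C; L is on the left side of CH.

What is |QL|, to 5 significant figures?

71.080

Q is at the origin; QC runs at -5.8° with length 45.5, so C = 45.5·(cos -5.8°, sin -5.8°) = (45.267, -4.5981). ∠QCH = 153.9°, so CH runs at -5.8° + (180° − 153.9°) = 20.300° from the x-axis; with |CH| = 30.2, H = C + 30.2·(cos 20.300°, sin 20.300°) = (73.591, 5.8794). The perpendicularity gives HL at right angles to CH; with |HL| = 21.7 on the left of CH, L = H + 21.7·(-0.34694, 0.93789) = (66.063, 26.232). Then |QL| = |L − Q| = 71.080.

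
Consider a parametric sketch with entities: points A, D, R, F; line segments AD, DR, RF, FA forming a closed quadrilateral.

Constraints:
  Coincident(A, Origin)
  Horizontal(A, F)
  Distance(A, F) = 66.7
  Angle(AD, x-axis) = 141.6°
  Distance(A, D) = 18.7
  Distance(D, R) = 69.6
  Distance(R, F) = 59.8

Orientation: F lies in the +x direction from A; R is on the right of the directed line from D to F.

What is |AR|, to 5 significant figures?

51.787

A is at the origin; AF is horizontal with |AF| = 66.7 and F in +x, so F = (66.7, 0). AD runs at 141.6° with |AD| = 18.7, so D = (-14.655, 11.615). R is determined by |DR| = 69.6 and |RF| = 59.8 together: it lies at the intersection of circle(D, 69.6) and circle(F, 59.8). With |DF| = 82.180, the foot of the radical line on DF is 48.806 from D and the perpendicular offset is √(69.6² − 48.806²) = 49.620. Taking the right-of-DF solution: R = (26.647, -44.405).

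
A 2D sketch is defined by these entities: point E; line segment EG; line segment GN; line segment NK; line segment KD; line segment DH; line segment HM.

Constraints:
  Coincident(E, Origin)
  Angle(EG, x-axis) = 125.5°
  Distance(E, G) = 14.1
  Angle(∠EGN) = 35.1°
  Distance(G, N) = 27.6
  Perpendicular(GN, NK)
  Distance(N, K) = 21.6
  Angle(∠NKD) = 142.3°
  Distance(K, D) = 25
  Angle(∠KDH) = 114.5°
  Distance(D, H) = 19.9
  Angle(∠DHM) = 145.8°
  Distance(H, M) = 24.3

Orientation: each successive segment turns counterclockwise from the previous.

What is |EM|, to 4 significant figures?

36.69

E is at the origin; EG runs at 125.5° with length 14.1, so G = (-8.188, 11.48). ∠EGN = 35.1° gives GN at -89.60° from the x-axis; with |GN| = 27.6, N = (-7.995, -16.12). GN is perpendicular to NK, so NK runs at 0.4000°; with |NK| = 21.6, K = (13.60, -15.97). ∠NKD = 142.3° gives KD at 38.10° from the x-axis; with |KD| = 25.0, D = (33.28, -0.5436). ∠KDH = 114.5° gives DH at 103.6° from the x-axis; with |DH| = 19.9, H = (28.60, 18.80). ∠DHM = 145.8° gives HM at 137.8° from the x-axis; with |HM| = 24.3, M = (10.60, 35.12). Then |EM| = |M − E| = 36.69.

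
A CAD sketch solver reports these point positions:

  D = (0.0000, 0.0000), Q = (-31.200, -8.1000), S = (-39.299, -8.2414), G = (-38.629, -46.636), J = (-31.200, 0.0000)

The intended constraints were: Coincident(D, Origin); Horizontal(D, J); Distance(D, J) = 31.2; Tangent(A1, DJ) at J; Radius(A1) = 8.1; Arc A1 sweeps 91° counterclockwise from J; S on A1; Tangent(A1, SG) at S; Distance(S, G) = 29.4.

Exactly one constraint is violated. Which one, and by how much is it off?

Distance(S, G) = 29.4 — off by 9.00.

D = (0.00, 0.00) ✓; D.y = 0.00, J.y = 0.00 ✓; |DJ| = 31.20 ✓; ∠(QJ, JD) = 90.00° ✓; |QJ| = 8.100 ✓; bearing(Q→S) − bearing(Q→J) = 91.00° ✓; |QS| = 8.100 ✓; ∠(QS, SG) = 90.00° ✓; |SG| = 38.40 ✗.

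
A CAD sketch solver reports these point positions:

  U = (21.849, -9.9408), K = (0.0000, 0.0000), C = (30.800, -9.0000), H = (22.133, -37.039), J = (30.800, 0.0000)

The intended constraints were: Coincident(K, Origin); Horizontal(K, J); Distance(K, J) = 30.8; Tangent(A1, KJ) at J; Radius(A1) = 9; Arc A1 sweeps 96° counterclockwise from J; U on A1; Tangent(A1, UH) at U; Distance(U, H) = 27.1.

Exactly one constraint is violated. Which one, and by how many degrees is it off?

Tangent(A1, UH) at U — off by 5.40°.

K = (0.00, 0.00) ✓; K.y = 0.00, J.y = 0.00 ✓; |KJ| = 30.80 ✓; ∠(CJ, JK) = 90.00° ✓; |CJ| = 9.000 ✓; bearing(C→U) − bearing(C→J) = 96.00° ✓; |CU| = 9.000 ✓; ∠(CU, UH) = 95.40° ✗; |UH| = 27.10 ✓.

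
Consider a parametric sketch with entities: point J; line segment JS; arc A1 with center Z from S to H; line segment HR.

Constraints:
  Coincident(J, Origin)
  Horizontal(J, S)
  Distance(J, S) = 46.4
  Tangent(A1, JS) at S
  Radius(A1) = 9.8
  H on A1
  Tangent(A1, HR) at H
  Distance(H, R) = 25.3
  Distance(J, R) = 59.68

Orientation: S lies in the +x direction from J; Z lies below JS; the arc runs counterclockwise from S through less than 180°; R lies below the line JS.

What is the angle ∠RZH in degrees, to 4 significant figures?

68.83°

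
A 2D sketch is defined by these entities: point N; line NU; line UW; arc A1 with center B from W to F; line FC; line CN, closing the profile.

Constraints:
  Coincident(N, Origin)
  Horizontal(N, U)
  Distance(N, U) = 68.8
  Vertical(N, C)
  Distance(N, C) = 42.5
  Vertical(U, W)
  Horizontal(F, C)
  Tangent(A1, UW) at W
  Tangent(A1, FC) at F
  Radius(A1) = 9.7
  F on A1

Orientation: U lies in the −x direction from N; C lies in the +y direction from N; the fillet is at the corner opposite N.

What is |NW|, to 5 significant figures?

76.219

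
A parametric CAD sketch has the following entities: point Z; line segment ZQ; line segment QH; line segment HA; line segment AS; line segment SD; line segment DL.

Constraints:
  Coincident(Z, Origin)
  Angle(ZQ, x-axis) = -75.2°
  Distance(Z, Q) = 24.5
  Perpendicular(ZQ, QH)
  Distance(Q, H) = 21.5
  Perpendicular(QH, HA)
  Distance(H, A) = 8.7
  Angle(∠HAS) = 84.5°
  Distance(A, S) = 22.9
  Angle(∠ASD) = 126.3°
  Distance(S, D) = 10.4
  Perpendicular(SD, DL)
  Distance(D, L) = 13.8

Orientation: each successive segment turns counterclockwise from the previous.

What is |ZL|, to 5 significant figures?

34.395

Z is at the origin; ZQ runs at -75.2° with length 24.5, so Q = (6.2584, -23.687). ZQ ⟂ QH, so QH runs at 14.800°; with |QH| = 21.5, H = (27.045, -18.195). QH ⟂ HA, so HA runs at 104.80°; with |HA| = 8.7, A = (24.823, -9.7837). ∠HAS = 84.5° gives AS at -159.70° from the x-axis; with |AS| = 22.9, S = (3.3451, -17.729). ∠ASD = 126.3° gives SD at -106.00° from the x-axis; with |SD| = 10.4, D = (0.47846, -27.726). The perpendicularity gives DL at right angles to SD, so DL runs at -16.000°; with |DL| = 13.8, L = (13.744, -31.529). Then |ZL| = |L − Z| = 34.395.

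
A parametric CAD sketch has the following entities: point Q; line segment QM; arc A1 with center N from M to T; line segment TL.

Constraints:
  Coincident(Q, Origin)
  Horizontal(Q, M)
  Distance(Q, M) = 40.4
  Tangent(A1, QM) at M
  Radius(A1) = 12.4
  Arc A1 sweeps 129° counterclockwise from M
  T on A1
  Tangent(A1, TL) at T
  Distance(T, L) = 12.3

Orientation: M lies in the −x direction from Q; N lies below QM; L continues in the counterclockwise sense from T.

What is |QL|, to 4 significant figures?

51.72

Q is at the origin; QM is horizontal with |QM| = 40.4 and M on the −x side, so M = (-40.40, 0.000). Tangency of A1 to QM means the radius NM is perpendicular to QM, so N = M + (0, -12.4) = (-40.40, -12.40). On A1, M sits at bearing 90° from N; a 129° counterclockwise sweep puts T at bearing 219°, so T = N + 12.4·(cos 219°, sin 219°) = (-50.04, -20.20). Since A1 is tangent to TL there, NT ⟂ TL, so TL runs along (−sin 219°, cos 219°); with |TL| = 12.3, L = (-42.30, -29.76). Then |QL| = |L − Q| = 51.72.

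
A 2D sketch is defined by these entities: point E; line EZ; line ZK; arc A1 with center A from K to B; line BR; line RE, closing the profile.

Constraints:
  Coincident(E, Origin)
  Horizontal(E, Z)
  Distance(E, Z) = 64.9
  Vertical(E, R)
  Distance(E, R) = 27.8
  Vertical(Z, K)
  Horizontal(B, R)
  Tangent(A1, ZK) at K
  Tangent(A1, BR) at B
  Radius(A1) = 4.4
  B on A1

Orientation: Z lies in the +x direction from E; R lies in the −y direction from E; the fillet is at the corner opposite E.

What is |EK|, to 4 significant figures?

68.99

E is at the origin; E and Z share the same y with |EZ| = 64.9 and Z on the +x side, so Z = (64.90, 0.000). ER is vertical with |ER| = 27.8 and R on the −y side, so R = (0.000, -27.80). The virtual corner opposite E is at (64.90, -27.80). Tangency of A1 to ZK means the radius AK is perpendicular to ZK and since A1 is tangent to BR there, AB ⟂ BR, with radius 4.4, so the center A sits 4.4 in from both sides at A = (60.50, -23.40). That places the tangent points at K = (64.90, -23.40) on ZK and B = (60.50, -27.80) on BR. Then |EK| = |K − E| = 68.99.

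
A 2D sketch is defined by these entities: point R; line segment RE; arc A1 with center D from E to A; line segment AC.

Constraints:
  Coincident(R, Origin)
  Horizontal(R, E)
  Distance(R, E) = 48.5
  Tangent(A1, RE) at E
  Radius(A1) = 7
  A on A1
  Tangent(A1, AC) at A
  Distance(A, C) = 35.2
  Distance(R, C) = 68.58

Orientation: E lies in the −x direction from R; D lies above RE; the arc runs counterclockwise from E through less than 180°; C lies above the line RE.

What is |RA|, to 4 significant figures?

42.95

R is at the origin; RE is horizontal with |RE| = 48.5 and E on the −x side, so E = (-48.50, 0.000). The tangent condition forces DE to be normal to RE, so D = E + (0, 7) = (-48.50, 7.000). Since DA ⟂ AC (tangency), |DC| = √(7.0² + 35.2²) = 35.89 regardless of where A sits on A1. So C lies on both circle(R, 68.58) and circle(D, 35.89); the above-RE intersection is C = (-53.83, 42.49). A is the foot of the tangent from C: A = (-41.91, 9.370).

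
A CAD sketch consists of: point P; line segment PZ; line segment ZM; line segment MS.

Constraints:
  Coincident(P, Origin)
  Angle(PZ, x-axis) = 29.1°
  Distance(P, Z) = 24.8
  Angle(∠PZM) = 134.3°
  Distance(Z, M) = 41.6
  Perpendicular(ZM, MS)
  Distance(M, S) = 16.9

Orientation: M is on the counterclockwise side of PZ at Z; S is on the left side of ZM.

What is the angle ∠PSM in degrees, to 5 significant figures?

90.826°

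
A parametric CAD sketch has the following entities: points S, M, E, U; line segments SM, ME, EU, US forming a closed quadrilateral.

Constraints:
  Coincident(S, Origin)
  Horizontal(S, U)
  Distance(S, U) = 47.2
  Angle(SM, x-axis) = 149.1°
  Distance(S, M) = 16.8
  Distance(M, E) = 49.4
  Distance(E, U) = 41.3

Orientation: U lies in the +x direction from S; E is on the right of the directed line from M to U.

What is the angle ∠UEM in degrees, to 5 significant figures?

86.134°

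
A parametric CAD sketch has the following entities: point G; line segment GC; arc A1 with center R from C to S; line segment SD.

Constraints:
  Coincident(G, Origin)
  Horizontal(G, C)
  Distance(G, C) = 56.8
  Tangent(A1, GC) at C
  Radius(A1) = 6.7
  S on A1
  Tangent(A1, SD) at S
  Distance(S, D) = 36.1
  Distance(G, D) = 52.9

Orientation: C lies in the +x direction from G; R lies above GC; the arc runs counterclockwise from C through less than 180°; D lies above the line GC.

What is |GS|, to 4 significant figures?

62.72

Checks: |GC| = 56.80 ✓; |RS| = 6.700 ✓; ∠(RS, SD) = 90.00° ✓; |SD| = 36.10 ✓; |GD| = 52.90 ✓.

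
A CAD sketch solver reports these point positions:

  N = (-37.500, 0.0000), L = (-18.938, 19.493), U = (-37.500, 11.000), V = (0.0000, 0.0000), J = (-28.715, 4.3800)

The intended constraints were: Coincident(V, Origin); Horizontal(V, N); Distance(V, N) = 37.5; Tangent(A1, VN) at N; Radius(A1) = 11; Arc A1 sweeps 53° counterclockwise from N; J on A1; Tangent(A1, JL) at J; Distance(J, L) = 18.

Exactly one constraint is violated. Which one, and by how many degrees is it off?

Tangent(A1, JL) at J — off by 4.10°.

V = (0.00, 0.00) ✓; V.y = 0.00, N.y = 0.00 ✓; |VN| = 37.50 ✓; ∠(UN, NV) = 90.00° ✓; |UN| = 11.00 ✓; bearing(U→J) − bearing(U→N) = 53.00° ✓; |UJ| = 11.00 ✓; ∠(UJ, JL) = 85.90° ✗; |JL| = 18.00 ✓.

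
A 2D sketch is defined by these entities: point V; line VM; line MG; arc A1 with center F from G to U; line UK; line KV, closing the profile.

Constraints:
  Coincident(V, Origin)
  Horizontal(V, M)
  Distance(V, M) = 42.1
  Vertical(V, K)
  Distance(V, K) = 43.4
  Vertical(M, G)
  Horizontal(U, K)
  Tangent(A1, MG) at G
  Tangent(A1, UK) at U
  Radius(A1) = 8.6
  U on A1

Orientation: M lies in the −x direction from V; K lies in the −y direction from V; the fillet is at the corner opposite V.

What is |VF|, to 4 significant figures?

48.30

V is at the origin; VM is horizontal with |VM| = 42.1 and M on the −x side, so M = (-42.10, 0.000). V and K share the same x with |VK| = 43.4 and K on the −y side, so K = (0.000, -43.40). The virtual corner opposite V is at (-42.10, -43.40). Tangency of A1 to MG means the radius FG is perpendicular to MG and A1 meets UK tangentially, so FU is at right angles to UK, with radius 8.6, so the center F sits 8.6 in from both sides at F = (-33.50, -34.80). Then |VF| = |F − V| = 48.30.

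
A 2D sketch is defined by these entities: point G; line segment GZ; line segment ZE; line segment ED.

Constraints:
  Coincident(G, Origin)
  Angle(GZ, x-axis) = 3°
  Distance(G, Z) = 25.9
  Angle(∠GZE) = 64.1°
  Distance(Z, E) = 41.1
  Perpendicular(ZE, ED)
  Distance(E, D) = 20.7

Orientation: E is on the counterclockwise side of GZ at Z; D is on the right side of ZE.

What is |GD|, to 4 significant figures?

53.13

∠GZE = 64.1°, so ZE runs at 3.0° + (180° − 64.1°) = 118.9° from the x-axis; with |ZE| = 41.1, E = Z + 41.1·(cos 118.9°, sin 118.9°) = (6.002, 37.34). The perpendicularity gives ED at right angles to ZE; with |ED| = 20.7 on the right of ZE, D = E + 20.7·(0.8755, 0.4833) = (24.12, 47.34). Then |GD| = |D − G| = 53.13.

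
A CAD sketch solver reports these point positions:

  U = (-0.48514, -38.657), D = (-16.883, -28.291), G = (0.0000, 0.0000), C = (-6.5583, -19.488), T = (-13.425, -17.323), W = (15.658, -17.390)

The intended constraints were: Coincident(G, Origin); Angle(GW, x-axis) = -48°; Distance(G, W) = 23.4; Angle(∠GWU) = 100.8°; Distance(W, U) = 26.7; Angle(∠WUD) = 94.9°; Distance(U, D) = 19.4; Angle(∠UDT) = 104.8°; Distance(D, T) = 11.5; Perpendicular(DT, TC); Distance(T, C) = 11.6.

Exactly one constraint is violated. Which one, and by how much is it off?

Distance(T, C) = 11.6 — off by 4.40.

G = (0.00, 0.00) ✓; GW at -48.00° ✓; |GW| = 23.40 ✓; ∠GWU = 100.8° ✓; |WU| = 26.70 ✓; ∠WUD = 94.90° ✓; |UD| = 19.40 ✓; ∠UDT = 104.8° ✓; |DT| = 11.50 ✓; ∠(DT, TC) = 90.00° ✓; |TC| = 7.200 ✗.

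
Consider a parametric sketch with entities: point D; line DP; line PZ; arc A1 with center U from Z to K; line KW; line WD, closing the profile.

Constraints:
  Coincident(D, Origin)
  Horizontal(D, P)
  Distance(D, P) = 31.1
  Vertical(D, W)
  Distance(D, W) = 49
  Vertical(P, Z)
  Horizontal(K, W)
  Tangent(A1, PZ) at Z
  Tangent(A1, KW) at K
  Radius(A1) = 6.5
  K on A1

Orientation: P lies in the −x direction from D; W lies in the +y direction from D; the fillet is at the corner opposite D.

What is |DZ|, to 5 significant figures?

52.664

The virtual corner opposite D is at (-31.100, 49.000). Since A1 is tangent to PZ there, UZ ⟂ PZ and since A1 is tangent to KW there, UK ⟂ KW, with radius 6.5, so the center U sits 6.5 in from both sides at U = (-24.600, 42.500). That places the tangent points at Z = (-31.100, 42.500) on PZ and K = (-24.600, 49.000) on KW. Then |DZ| = |Z − D| = 52.664.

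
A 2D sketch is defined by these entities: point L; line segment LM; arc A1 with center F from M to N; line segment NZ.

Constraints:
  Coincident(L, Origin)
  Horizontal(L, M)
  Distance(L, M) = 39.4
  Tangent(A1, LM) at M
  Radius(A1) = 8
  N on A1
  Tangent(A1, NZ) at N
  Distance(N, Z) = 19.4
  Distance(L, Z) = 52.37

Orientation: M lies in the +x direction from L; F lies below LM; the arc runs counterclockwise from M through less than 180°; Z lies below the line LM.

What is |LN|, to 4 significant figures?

35.17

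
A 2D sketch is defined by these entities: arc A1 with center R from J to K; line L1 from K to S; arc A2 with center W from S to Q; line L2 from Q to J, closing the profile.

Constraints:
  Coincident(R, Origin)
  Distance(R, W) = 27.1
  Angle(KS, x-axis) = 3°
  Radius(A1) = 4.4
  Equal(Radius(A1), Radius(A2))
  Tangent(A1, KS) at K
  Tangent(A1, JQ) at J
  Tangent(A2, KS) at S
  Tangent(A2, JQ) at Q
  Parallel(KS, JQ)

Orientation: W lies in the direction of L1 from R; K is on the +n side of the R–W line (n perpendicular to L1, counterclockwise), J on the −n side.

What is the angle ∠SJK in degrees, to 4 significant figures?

72.01°

The slot axis is L1's direction at 3.0°, so u = (cos 3.0°, sin 3.0°) = (0.9986, 0.05234) and n = (−sin 3.0°, cos 3.0°) = (-0.05234, 0.9986). R is at the origin and W lies 27.1 along u from R, so W = 27.1·u = (27.06, 1.418). Tangency of A1 to both parallel lines with radius 4.4 puts K and J at R ± 4.4·n: K = (-0.2303, 4.394), J = (0.2303, -4.394). Equal radii place S and Q the same way about W: S = W + 4.4·n = (26.83, 5.812), Q = W − 4.4·n = (27.29, -2.976). Then cos ∠SJK = JS·JK / (|JS||JK|), giving 72.01°.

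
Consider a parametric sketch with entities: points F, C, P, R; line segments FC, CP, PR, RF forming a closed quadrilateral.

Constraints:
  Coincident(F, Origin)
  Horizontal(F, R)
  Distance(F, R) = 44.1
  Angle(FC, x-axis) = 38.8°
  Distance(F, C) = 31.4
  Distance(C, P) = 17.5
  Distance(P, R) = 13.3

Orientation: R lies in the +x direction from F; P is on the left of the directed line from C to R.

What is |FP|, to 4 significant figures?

42.55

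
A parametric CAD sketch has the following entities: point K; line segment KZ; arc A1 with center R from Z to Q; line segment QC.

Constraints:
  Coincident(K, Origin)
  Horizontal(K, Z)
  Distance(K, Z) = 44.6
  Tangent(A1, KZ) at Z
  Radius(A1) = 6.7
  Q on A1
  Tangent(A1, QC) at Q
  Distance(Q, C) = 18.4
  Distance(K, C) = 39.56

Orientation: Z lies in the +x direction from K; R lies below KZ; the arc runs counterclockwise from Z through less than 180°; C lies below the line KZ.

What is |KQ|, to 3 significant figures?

38.5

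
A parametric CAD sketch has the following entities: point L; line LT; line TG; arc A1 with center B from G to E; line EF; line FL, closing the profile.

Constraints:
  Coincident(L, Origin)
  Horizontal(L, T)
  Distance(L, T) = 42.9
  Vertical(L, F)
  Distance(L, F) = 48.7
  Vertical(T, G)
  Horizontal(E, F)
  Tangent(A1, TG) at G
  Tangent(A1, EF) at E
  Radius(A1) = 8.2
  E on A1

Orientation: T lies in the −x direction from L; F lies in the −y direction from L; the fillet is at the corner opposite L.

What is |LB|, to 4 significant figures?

53.33

L is at the origin; L and T share the same y with |LT| = 42.9 and T on the −x side, so T = (-42.90, 0.000). L and F share the same x with |LF| = 48.7 and F on the −y side, so F = (0.000, -48.70). The virtual corner opposite L is at (-42.90, -48.70). Since A1 is tangent to TG there, BG ⟂ TG and A1 meets EF tangentially, so BE is at right angles to EF, with radius 8.2, so the center B sits 8.2 in from both sides at B = (-34.70, -40.50). Then |LB| = |B − L| = 53.33.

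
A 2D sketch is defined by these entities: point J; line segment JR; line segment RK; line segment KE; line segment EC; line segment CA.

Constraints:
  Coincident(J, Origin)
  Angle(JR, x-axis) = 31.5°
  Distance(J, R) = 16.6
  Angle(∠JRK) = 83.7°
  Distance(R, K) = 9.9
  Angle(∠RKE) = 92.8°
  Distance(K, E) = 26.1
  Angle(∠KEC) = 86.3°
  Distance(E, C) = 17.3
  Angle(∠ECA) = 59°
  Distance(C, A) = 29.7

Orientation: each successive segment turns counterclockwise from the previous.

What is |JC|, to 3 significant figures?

12.2

∠RKE = 92.8° gives KE at -145° from the x-axis; with |KE| = 26.1, E = (-13.3, 1.53). ∠KEC = 86.3° gives EC at -51.3° from the x-axis; with |EC| = 17.3, C = (-2.48, -12.0). Then |JC| = |C − J| = 12.2.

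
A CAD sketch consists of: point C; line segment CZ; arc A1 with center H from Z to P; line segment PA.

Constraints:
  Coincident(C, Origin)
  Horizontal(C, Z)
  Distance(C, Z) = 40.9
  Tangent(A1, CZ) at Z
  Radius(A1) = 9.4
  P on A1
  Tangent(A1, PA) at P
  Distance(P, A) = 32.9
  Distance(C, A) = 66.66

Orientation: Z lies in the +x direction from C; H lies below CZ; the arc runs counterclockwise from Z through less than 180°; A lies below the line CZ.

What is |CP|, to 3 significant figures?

36.3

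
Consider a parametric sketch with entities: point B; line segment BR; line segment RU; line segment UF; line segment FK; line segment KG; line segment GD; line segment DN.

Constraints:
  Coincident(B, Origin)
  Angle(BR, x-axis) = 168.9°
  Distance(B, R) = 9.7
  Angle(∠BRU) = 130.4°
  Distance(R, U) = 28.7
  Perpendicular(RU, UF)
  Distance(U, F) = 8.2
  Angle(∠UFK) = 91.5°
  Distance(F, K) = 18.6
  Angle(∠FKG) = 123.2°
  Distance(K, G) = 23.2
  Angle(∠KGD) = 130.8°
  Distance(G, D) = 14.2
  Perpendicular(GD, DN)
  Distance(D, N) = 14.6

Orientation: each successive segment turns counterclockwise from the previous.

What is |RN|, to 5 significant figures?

25.144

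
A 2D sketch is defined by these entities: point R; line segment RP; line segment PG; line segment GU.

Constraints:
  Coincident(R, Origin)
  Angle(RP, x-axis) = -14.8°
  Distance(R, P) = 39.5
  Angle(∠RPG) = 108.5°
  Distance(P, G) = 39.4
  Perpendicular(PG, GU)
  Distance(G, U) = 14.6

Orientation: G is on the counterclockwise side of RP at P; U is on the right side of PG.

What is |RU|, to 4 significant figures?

73.53

R is at the origin; RP runs at -14.8° with length 39.5, so P = 39.5·(cos -14.8°, sin -14.8°) = (38.19, -10.09). ∠RPG = 108.5°, so PG runs at -14.8° + (180° − 108.5°) = 56.70° from the x-axis; with |PG| = 39.4, G = P + 39.4·(cos 56.70°, sin 56.70°) = (59.82, 22.84). The perpendicularity gives GU at right angles to PG; with |GU| = 14.6 on the right of PG, U = G + 14.6·(0.8358, -0.5490) = (72.02, 14.82). Then |RU| = |U − R| = 73.53.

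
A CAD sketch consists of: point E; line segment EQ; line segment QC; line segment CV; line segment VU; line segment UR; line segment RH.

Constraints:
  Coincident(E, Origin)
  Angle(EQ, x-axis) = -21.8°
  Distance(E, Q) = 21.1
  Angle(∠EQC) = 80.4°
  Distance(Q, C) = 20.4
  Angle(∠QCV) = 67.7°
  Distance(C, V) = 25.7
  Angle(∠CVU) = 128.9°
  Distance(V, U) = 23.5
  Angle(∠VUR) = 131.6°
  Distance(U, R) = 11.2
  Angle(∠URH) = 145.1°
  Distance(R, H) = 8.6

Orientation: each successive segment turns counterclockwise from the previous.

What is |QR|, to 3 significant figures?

32.6

E is at the origin; EQ runs at -21.8° with length 21.1, so Q = (19.6, -7.84). ∠EQC = 80.4° gives QC at 77.8° from the x-axis; with |QC| = 20.4, C = (23.9, 12.1). ∠QCV = 67.7° gives CV at -170° from the x-axis; with |CV| = 25.7, V = (-1.40, 7.60). ∠CVU = 128.9° gives VU at -119° from the x-axis; with |VU| = 23.5, U = (-12.7, -13.0). ∠VUR = 131.6° gives UR at -70.4° from the x-axis; with |UR| = 11.2, R = (-8.96, -23.5). Then |QR| = |R − Q| = 32.6.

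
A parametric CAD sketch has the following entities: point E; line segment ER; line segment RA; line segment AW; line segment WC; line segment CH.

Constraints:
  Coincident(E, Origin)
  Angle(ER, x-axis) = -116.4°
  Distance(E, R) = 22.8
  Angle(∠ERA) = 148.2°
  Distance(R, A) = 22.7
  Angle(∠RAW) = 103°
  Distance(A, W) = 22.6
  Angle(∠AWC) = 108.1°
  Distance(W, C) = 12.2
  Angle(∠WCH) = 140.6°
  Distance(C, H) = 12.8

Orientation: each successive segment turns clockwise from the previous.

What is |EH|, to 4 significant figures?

28.06

E is at the origin; ER runs at -116.4° with length 22.8, so R = (-10.14, -20.42). ∠ERA = 148.2° gives RA at -148.2° from the x-axis; with |RA| = 22.7, A = (-29.43, -32.38). ∠RAW = 103.0° gives AW at 134.8° from the x-axis; with |AW| = 22.6, W = (-45.35, -16.35). ∠AWC = 108.1° gives WC at 62.90° from the x-axis; with |WC| = 12.2, C = (-39.80, -5.487). ∠WCH = 140.6° gives CH at 23.50° from the x-axis; with |CH| = 12.8, H = (-28.06, -0.3832). Then |EH| = |H − E| = 28.06.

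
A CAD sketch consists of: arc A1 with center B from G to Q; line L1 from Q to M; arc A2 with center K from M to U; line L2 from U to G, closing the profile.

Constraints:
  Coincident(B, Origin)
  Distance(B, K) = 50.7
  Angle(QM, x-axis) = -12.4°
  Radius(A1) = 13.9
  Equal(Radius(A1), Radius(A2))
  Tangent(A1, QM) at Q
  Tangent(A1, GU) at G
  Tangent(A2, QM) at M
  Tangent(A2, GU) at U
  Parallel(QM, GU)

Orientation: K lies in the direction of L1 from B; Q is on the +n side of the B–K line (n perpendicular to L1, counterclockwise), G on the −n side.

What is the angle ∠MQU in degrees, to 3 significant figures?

28.7°

The slot axis is L1's direction at -12.4°, so u = (cos -12.4°, sin -12.4°) = (0.977, -0.215) and n = (−sin -12.4°, cos -12.4°) = (0.215, 0.977). B is at the origin and K lies 50.7 along u from B, so K = 50.7·u = (49.5, -10.9). Tangency of A1 to both parallel lines with radius 13.9 puts Q and G at B ± 13.9·n: Q = (2.98, 13.6), G = (-2.98, -13.6). Equal radii place M and U the same way about K: M = K + 13.9·n = (52.5, 2.69), U = K − 13.9·n = (46.5, -24.5). Then cos ∠MQU = QM·QU / (|QM||QU|), giving 28.7°.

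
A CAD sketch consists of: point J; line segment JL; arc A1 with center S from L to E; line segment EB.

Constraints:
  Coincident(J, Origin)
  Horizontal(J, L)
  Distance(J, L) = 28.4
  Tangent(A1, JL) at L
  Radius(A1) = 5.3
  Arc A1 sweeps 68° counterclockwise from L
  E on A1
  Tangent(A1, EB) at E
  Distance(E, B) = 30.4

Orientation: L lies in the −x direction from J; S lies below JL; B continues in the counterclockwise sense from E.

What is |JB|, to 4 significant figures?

54.69

J is at the origin; J and L share the same y with |JL| = 28.4 and L on the −x side, so L = (-28.40, 0.000). Since A1 is tangent to JL there, SL ⟂ JL, so S = L + (0, -5.3) = (-28.40, -5.300). On A1, L sits at bearing 90° from S; a 68° counterclockwise sweep puts E at bearing 158°, so E = S + 5.3·(cos 158°, sin 158°) = (-33.31, -3.315). The tangent condition forces SE to be normal to EB, so EB runs along (−sin 158°, cos 158°); with |EB| = 30.4, B = (-44.70, -31.50). Then |JB| = |B − J| = 54.69.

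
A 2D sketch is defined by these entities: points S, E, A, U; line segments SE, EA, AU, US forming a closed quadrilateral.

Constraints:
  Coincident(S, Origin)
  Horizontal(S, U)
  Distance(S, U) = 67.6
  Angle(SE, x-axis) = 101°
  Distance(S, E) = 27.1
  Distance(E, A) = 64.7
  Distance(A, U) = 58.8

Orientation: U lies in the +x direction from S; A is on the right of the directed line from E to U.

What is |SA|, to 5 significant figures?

38.462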